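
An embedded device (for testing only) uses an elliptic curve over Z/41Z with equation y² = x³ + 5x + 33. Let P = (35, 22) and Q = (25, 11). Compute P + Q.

(35, 22) + (25, 11). λ = (11 - 22)/(25 - 35) ≡ 30/31 mod 41. 31⁻¹ ≡ 4 (mod 41) since 31·4 = 124 ≡ 1, so λ ≡ 38.
  x = λ² - 35 - 25 = 1444 - 60 ≡ 31; y = λ·(35 - 31) - 22 ≡ 7. → (31, 7)

(31, 7)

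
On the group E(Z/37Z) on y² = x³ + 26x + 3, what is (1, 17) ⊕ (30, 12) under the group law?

(1, 17) + (30, 12). λ = (12 - 17)/(30 - 1) ≡ 32/29 mod 37. 29⁻¹ ≡ 23 (mod 37) since 29·23 = 667 ≡ 1, so λ ≡ 33.
  x = λ² - 1 - 30 = 1089 - 31 ≡ 22; y = λ·(1 - 22) - 17 ≡ 30. → (22, 30)

(22, 30)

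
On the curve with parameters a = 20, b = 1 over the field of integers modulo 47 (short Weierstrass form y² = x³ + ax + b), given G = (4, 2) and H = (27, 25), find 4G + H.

First 4G:
Repeated addition: build up to 4G.
2G: tangent at (4, 2): λ = (3·4² + 20)/(2·2) ≡ 21/4. 4⁻¹ ≡ 12 (mod 47), so λ ≡ 21·12 ≡ 17.
  x = λ² - 4 - 4 = 289 - 8 ≡ 46; y = λ·(4 - 46) - 2 ≡ 36. → (46, 36)
3G: (46, 36) + (4, 2). λ = (2 - 36)/(4 - 46) ≡ 13/5 mod 47. 5⁻¹ ≡ 19 (mod 47) since 5·19 = 95 ≡ 1, so λ ≡ 12.
  x = λ² - 46 - 4 = 144 - 50 ≡ 0; y = λ·(46 - 0) - 36 ≡ 46. → (0, 46)
4G: (0, 46) + (4, 2). λ = (2 - 46)/(4 - 0) ≡ 3/4 mod 47. 4⁻¹ ≡ 12 (mod 47), so λ ≡ 36.
  x = λ² - 0 - 4 = 1296 - 4 ≡ 23; y = λ·(0 - 23) - 46 ≡ 19. → (23, 19)
4G = (23, 19).
Finally 4G + H:
(23, 19) + (27, 25). λ = (25 - 19)/(27 - 23) ≡ 6/4 mod 47. 4⁻¹ ≡ 12 (mod 47), so λ ≡ 25.
  x = λ² - 23 - 27 = 625 - 50 ≡ 11; y = λ·(23 - 11) - 19 ≡ 46. → (11, 46)

(11, 46)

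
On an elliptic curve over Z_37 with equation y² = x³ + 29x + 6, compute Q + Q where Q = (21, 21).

(11, 19)

tangent at (21, 21): λ = (3·21² + 29)/(2·21) ≡ 20/5. 5⁻¹ ≡ 15 (mod 37), so λ ≡ 20·15 ≡ 4.
  x = λ² - 21 - 21 = 16 - 42 ≡ 11; y = λ·(21 - 11) - 21 ≡ 19. → (11, 19)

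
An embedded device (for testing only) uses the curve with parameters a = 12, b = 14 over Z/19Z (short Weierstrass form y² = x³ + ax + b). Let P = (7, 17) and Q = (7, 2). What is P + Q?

O

The two points share x = 7 and their y-coordinates satisfy 17 + 2 ≡ 0 (mod 19), so they are inverses. Their sum is ∞.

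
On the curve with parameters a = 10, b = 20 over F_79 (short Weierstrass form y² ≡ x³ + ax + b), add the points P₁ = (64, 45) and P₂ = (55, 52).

(64, 45) + (55, 52). λ = (52 - 45)/(55 - 64) ≡ 7/70 mod 79. 70⁻¹ ≡ 35 (mod 79), so λ ≡ 8.
  x = λ² - 64 - 55 = 64 - 119 ≡ 24; y = λ·(64 - 24) - 45 ≡ 38. → (24, 38)

(24, 38)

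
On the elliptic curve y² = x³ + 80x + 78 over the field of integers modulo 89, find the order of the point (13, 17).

2P: tangent at (13, 17): λ = (3·13² + 80)/(2·17) ≡ 53/34. 34⁻¹ ≡ 55 (mod 89), so λ ≡ 53·55 ≡ 67.
  x = λ² - 13 - 13 = 4489 - 26 ≡ 13; y = λ·(13 - 13) - 17 ≡ 72. → (13, 72)
3P: (13, 72) + (13, 17): same x and y₁ ≡ -y₂, so the sum is O.
3P = O, so the order is 3.

3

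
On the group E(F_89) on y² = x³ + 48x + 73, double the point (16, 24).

tangent at (16, 24): λ = (3·16² + 48)/(2·24) ≡ 15/48. 48⁻¹ ≡ 13 (mod 89), so λ ≡ 15·13 ≡ 17.
  x = λ² - 16 - 16 = 289 - 32 ≡ 79; y = λ·(16 - 79) - 24 ≡ 62. → (79, 62)

(79, 62)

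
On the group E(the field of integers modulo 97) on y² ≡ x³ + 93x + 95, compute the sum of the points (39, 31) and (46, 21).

(39, 31) + (46, 21). λ = (21 - 31)/(46 - 39) ≡ 87/7 mod 97. 7⁻¹ ≡ 14 (mod 97), so λ ≡ 54.
  x = λ² - 39 - 46 = 2916 - 85 ≡ 18; y = λ·(39 - 18) - 31 ≡ 36. → (18, 36)

(18, 36)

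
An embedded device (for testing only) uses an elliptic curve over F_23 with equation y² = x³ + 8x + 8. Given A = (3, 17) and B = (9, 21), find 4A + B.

First 4A:
Repeated addition: build up to 4A.
2A: tangent at (3, 17): λ = (3·3² + 8)/(2·17) ≡ 12/11. 11⁻¹ ≡ 21 (mod 23), so λ ≡ 12·21 ≡ 22.
  x = λ² - 3 - 3 = 484 - 6 ≡ 18; y = λ·(3 - 18) - 17 ≡ 21. → (18, 21)
3A: (18, 21) + (3, 17). λ = (17 - 21)/(3 - 18) ≡ 19/8 mod 23. 8⁻¹ ≡ 3 (mod 23) since 8·3 = 24 ≡ 1, so λ ≡ 11.
  x = λ² - 18 - 3 = 121 - 21 ≡ 8; y = λ·(18 - 8) - 21 ≡ 20. → (8, 20)
4A: (8, 20) + (3, 17). λ = (17 - 20)/(3 - 8) ≡ 20/18 mod 23. 18⁻¹ ≡ 9 (mod 23), so λ ≡ 19.
  x = λ² - 8 - 3 = 361 - 11 ≡ 5; y = λ·(8 - 5) - 20 ≡ 14. → (5, 14)
4A = (5, 14).
Finally 4A + B:
(5, 14) + (9, 21). λ = (21 - 14)/(9 - 5) ≡ 7/4 mod 23. 4⁻¹ ≡ 6 (mod 23), so λ ≡ 19.
  x = λ² - 5 - 9 = 361 - 14 ≡ 2; y = λ·(5 - 2) - 14 ≡ 20. → (2, 20)

(2, 20)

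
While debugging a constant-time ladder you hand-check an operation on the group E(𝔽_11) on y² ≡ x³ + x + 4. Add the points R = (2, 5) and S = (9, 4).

(2, 5) + (9, 4). λ = (4 - 5)/(9 - 2) ≡ 10/7 mod 11. 7⁻¹ ≡ 8 (mod 11) since 7·8 = 56 ≡ 1, so λ ≡ 3.
  x = λ² - 2 - 9 = 9 - 11 ≡ 9; y = λ·(2 - 9) - 5 ≡ 7. → (9, 7)

(9, 7)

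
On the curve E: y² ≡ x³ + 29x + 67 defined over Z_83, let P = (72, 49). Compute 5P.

Double-and-add on 5 = (101)₂. Start with P = (72, 49) for the leading 1-bit.
double: tangent at (72, 49): λ = (3·72² + 29)/(2·49) ≡ 60/15. 15⁻¹ ≡ 72 (mod 83), so λ ≡ 60·72 ≡ 4.
  x = λ² - 72 - 72 = 16 - 144 ≡ 38; y = λ·(72 - 38) - 49 ≡ 4. → (38, 4)
double: tangent at (38, 4): λ = (3·38² + 29)/(2·4) ≡ 45/8. 8⁻¹ ≡ 52 (mod 83), so λ ≡ 45·52 ≡ 16.
  x = λ² - 38 - 38 = 256 - 76 ≡ 14; y = λ·(38 - 14) - 4 ≡ 48. → (14, 48)
add P: (14, 48) + (72, 49). λ = (49 - 48)/(72 - 14) ≡ 1/58 mod 83. 58⁻¹ ≡ 73 (mod 83), so λ ≡ 73.
  x = λ² - 14 - 72 = 5329 - 86 ≡ 14; y = λ·(14 - 14) - 48 ≡ 35. → (14, 35)

(14, 35)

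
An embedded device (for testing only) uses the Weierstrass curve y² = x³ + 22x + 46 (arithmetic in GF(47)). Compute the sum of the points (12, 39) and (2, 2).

(34, 30)

(12, 39) + (2, 2). λ = (2 - 39)/(2 - 12) ≡ 10/37 mod 47. 37⁻¹ ≡ 14 (mod 47), so λ ≡ 46.
  x = λ² - 12 - 2 = 2116 - 14 ≡ 34; y = λ·(12 - 34) - 39 ≡ 30. → (34, 30)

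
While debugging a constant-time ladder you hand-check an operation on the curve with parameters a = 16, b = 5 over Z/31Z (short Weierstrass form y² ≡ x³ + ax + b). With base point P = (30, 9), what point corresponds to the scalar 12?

O

Repeated addition: build up to 12P.
2P: tangent at (30, 9): λ = (3·30² + 16)/(2·9) ≡ 19/18. 18⁻¹ ≡ 19 (mod 31), so λ ≡ 19·19 ≡ 20.
  x = λ² - 30 - 30 = 400 - 60 ≡ 30; y = λ·(30 - 30) - 9 ≡ 22. → (30, 22)
3P: (30, 22) + (30, 9): same x and y₁ ≡ -y₂, so the sum is O.
4P: O + (30, 9) = (30, 9) (identity).
5P: tangent at (30, 9): λ = (3·30² + 16)/(2·9) ≡ 19/18. 18⁻¹ ≡ 19 (mod 31) since 18·19 = 342 ≡ 1, so λ ≡ 19·19 ≡ 20.
  x = λ² - 30 - 30 = 400 - 60 ≡ 30; y = λ·(30 - 30) - 9 ≡ 22. → (30, 22)
6P: (30, 22) + (30, 9): same x and y₁ ≡ -y₂, so the sum is O.
7P: O + (30, 9) = (30, 9) (identity).
8P: tangent at (30, 9): λ = (3·30² + 16)/(2·9) ≡ 19/18. 18⁻¹ ≡ 19 (mod 31), so λ ≡ 19·19 ≡ 20.
  x = λ² - 30 - 30 = 400 - 60 ≡ 30; y = λ·(30 - 30) - 9 ≡ 22. → (30, 22)
9P: (30, 22) + (30, 9): same x and y₁ ≡ -y₂, so the sum is O.
10P: O + (30, 9) = (30, 9) (identity).
11P: tangent at (30, 9): λ = (3·30² + 16)/(2·9) ≡ 19/18. 18⁻¹ ≡ 19 (mod 31) since 18·19 = 342 ≡ 1, so λ ≡ 19·19 ≡ 20.
  x = λ² - 30 - 30 = 400 - 60 ≡ 30; y = λ·(30 - 30) - 9 ≡ 22. → (30, 22)
12P: (30, 22) + (30, 9): same x and y₁ ≡ -y₂, so the sum is O.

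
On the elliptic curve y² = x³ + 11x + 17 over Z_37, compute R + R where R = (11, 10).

(18, 33)

tangent at (11, 10): λ = (3·11² + 11)/(2·10) ≡ 4/20. 20⁻¹ ≡ 13 (mod 37), so λ ≡ 4·13 ≡ 15.
  x = λ² - 11 - 11 = 225 - 22 ≡ 18; y = λ·(11 - 18) - 10 ≡ 33. → (18, 33)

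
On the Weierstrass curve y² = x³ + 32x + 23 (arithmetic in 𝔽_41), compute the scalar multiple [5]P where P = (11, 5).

(11, 36)

Repeated addition: build up to 5P.
2P: tangent at (11, 5): λ = (3·11² + 32)/(2·5) ≡ 26/10. 10⁻¹ ≡ 37 (mod 41), so λ ≡ 26·37 ≡ 19.
  x = λ² - 11 - 11 = 361 - 22 ≡ 11; y = λ·(11 - 11) - 5 ≡ 36. → (11, 36)
3P: (11, 36) + (11, 5): same x and y₁ ≡ -y₂, so the sum is the point at infinity.
4P: the point at infinity + (11, 5) = (11, 5) (identity).
5P: tangent at (11, 5): λ = (3·11² + 32)/(2·5) ≡ 26/10. 10⁻¹ ≡ 37 (mod 41), so λ ≡ 26·37 ≡ 19.
  x = λ² - 11 - 11 = 361 - 22 ≡ 11; y = λ·(11 - 11) - 5 ≡ 36. → (11, 36)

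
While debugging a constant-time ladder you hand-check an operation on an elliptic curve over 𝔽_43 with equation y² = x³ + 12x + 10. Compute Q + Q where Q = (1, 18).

(14, 16)

tangent at (1, 18): λ = (3·1² + 12)/(2·18) ≡ 15/36. 36⁻¹ ≡ 6 (mod 43) since 36·6 = 216 ≡ 1, so λ ≡ 15·6 ≡ 4.
  x = λ² - 1 - 1 = 16 - 2 ≡ 14; y = λ·(1 - 14) - 18 ≡ 16. → (14, 16)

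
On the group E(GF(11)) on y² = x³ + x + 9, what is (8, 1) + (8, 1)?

tangent at (8, 1): λ = (3·8² + 1)/(2·1) ≡ 6/2. 2⁻¹ ≡ 6 (mod 11), so λ ≡ 6·6 ≡ 3.
  x = λ² - 8 - 8 = 9 - 16 ≡ 4; y = λ·(8 - 4) - 1 ≡ 0. → (4, 0)

(4, 0)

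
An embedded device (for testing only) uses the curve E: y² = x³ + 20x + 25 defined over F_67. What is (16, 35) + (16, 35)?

(56, 22)

tangent at (16, 35): λ = (3·16² + 20)/(2·35) ≡ 51/3. 3⁻¹ ≡ 45 (mod 67) since 3·45 = 135 ≡ 1, so λ ≡ 51·45 ≡ 17.
  x = λ² - 16 - 16 = 289 - 32 ≡ 56; y = λ·(16 - 56) - 35 ≡ 22. → (56, 22)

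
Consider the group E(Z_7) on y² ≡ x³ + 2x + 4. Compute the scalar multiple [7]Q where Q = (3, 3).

(2, 3)

Repeated addition: build up to 7Q.
2Q: tangent at (3, 3): λ = (3·3² + 2)/(2·3) ≡ 1/6. 6⁻¹ ≡ 6 (mod 7), so λ ≡ 1·6 ≡ 6.
  x = λ² - 3 - 3 = 36 - 6 ≡ 2; y = λ·(3 - 2) - 3 ≡ 3. → (2, 3)
3Q: (2, 3) + (3, 3). λ = (3 - 3)/(3 - 2) ≡ 0/1 mod 7. 1⁻¹ ≡ 1 (mod 7), so λ ≡ 0.
  x = λ² - 2 - 3 = 0 - 5 ≡ 2; y = λ·(2 - 2) - 3 ≡ 4. → (2, 4)
4Q: (2, 4) + (3, 3). λ = (3 - 4)/(3 - 2) ≡ 6/1 mod 7. 1⁻¹ ≡ 1 (mod 7), so λ ≡ 6.
  x = λ² - 2 - 3 = 36 - 5 ≡ 3; y = λ·(2 - 3) - 4 ≡ 4. → (3, 4)
5Q: (3, 4) + (3, 3): same x and y₁ ≡ -y₂, so the sum is O.
6Q: O + (3, 3) = (3, 3) (identity).
7Q: tangent at (3, 3): λ = (3·3² + 2)/(2·3) ≡ 1/6. 6⁻¹ ≡ 6 (mod 7) since 6·6 = 36 ≡ 1, so λ ≡ 1·6 ≡ 6.
  x = λ² - 3 - 3 = 36 - 6 ≡ 2; y = λ·(3 - 2) - 3 ≡ 3. → (2, 3)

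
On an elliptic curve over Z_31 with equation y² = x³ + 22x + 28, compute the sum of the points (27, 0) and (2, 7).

(27, 0) + (2, 7). λ = (7 - 0)/(2 - 27) ≡ 7/6 mod 31. 6⁻¹ ≡ 26 (mod 31) since 6·26 = 156 ≡ 1, so λ ≡ 27.
  x = λ² - 27 - 2 = 729 - 29 ≡ 18; y = λ·(27 - 18) - 0 ≡ 26. → (18, 26)

(18, 26)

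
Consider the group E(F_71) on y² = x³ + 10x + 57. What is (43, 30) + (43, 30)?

(5, 27)

tangent at (43, 30): λ = (3·43² + 10)/(2·30) ≡ 19/60. 60⁻¹ ≡ 58 (mod 71), so λ ≡ 19·58 ≡ 37.
  x = λ² - 43 - 43 = 1369 - 86 ≡ 5; y = λ·(43 - 5) - 30 ≡ 27. → (5, 27)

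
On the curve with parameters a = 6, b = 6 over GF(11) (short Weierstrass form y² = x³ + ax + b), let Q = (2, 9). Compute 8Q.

(2, 9)

Repeated addition: build up to 8Q.
2Q: tangent at (2, 9): λ = (3·2² + 6)/(2·9) ≡ 7/7. 7⁻¹ ≡ 8 (mod 11), so λ ≡ 7·8 ≡ 1.
  x = λ² - 2 - 2 = 1 - 4 ≡ 8; y = λ·(2 - 8) - 9 ≡ 7. → (8, 7)
3Q: (8, 7) + (2, 9). λ = (9 - 7)/(2 - 8) ≡ 2/5 mod 11. 5⁻¹ ≡ 9 (mod 11), so λ ≡ 7.
  x = λ² - 8 - 2 = 49 - 10 ≡ 6; y = λ·(8 - 6) - 7 ≡ 7. → (6, 7)
4Q: (6, 7) + (2, 9). λ = (9 - 7)/(2 - 6) ≡ 2/7 mod 11. 7⁻¹ ≡ 8 (mod 11), so λ ≡ 5.
  x = λ² - 6 - 2 = 25 - 8 ≡ 6; y = λ·(6 - 6) - 7 ≡ 4. → (6, 4)
5Q: (6, 4) + (2, 9). λ = (9 - 4)/(2 - 6) ≡ 5/7 mod 11. 7⁻¹ ≡ 8 (mod 11), so λ ≡ 7.
  x = λ² - 6 - 2 = 49 - 8 ≡ 8; y = λ·(6 - 8) - 4 ≡ 4. → (8, 4)
6Q: (8, 4) + (2, 9). λ = (9 - 4)/(2 - 8) ≡ 5/5 mod 11. 5⁻¹ ≡ 9 (mod 11), so λ ≡ 1.
  x = λ² - 8 - 2 = 1 - 10 ≡ 2; y = λ·(8 - 2) - 4 ≡ 2. → (2, 2)
7Q: (2, 2) + (2, 9): same x and y₁ ≡ -y₂, so the sum is ∞.
8Q: ∞ + (2, 9) = (2, 9) (identity).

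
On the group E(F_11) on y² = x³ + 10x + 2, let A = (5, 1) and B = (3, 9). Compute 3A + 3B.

First 3A:
Repeated addition: build up to 3A.
2A: tangent at (5, 1): λ = (3·5² + 10)/(2·1) ≡ 8/2. 2⁻¹ ≡ 6 (mod 11), so λ ≡ 8·6 ≡ 4.
  x = λ² - 5 - 5 = 16 - 10 ≡ 6; y = λ·(5 - 6) - 1 ≡ 6. → (6, 6)
3A: (6, 6) + (5, 1). λ = (1 - 6)/(5 - 6) ≡ 6/10 mod 11. 10⁻¹ ≡ 10 (mod 11) since 10·10 = 100 ≡ 1, so λ ≡ 5.
  x = λ² - 6 - 5 = 25 - 11 ≡ 3; y = λ·(6 - 3) - 6 ≡ 9. → (3, 9)
3A = (3, 9).
Next 3B:
Repeated addition: build up to 3B.
2B: tangent at (3, 9): λ = (3·3² + 10)/(2·9) ≡ 4/7. 7⁻¹ ≡ 8 (mod 11), so λ ≡ 4·8 ≡ 10.
  x = λ² - 3 - 3 = 100 - 6 ≡ 6; y = λ·(3 - 6) - 9 ≡ 5. → (6, 5)
3B: (6, 5) + (3, 9). λ = (9 - 5)/(3 - 6) ≡ 4/8 mod 11. 8⁻¹ ≡ 7 (mod 11) since 8·7 = 56 ≡ 1, so λ ≡ 6.
  x = λ² - 6 - 3 = 36 - 9 ≡ 5; y = λ·(6 - 5) - 5 ≡ 1. → (5, 1)
3B = (5, 1).
Finally 3A + 3B:
(3, 9) + (5, 1). λ = (1 - 9)/(5 - 3) ≡ 3/2 mod 11. 2⁻¹ ≡ 6 (mod 11) since 2·6 = 12 ≡ 1, so λ ≡ 7.
  x = λ² - 3 - 5 = 49 - 8 ≡ 8; y = λ·(3 - 8) - 9 ≡ 0. → (8, 0)

(8, 0)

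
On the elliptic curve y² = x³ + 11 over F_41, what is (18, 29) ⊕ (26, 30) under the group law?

(22, 32)

(18, 29) + (26, 30). λ = (30 - 29)/(26 - 18) ≡ 1/8 mod 41. 8⁻¹ ≡ 36 (mod 41), so λ ≡ 36.
  x = λ² - 18 - 26 = 1296 - 44 ≡ 22; y = λ·(18 - 22) - 29 ≡ 32. → (22, 32)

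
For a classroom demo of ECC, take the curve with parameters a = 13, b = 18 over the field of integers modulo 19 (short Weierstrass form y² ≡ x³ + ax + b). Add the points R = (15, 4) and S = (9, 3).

(15, 4) + (9, 3). λ = (3 - 4)/(9 - 15) ≡ 18/13 mod 19. 13⁻¹ ≡ 3 (mod 19) since 13·3 = 39 ≡ 1, so λ ≡ 16.
  x = λ² - 15 - 9 = 256 - 24 ≡ 4; y = λ·(15 - 4) - 4 ≡ 1. → (4, 1)

(4, 1)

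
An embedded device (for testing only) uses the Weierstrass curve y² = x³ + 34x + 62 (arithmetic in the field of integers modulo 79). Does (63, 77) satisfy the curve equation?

y² = 77² ≡ 4; x³ + 34x + 62 = 252251 ≡ 4 (mod 79). 4 = 4.

yes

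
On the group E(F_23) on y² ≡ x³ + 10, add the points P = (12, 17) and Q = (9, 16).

(12, 17) + (9, 16). λ = (16 - 17)/(9 - 12) ≡ 22/20 mod 23. 20⁻¹ ≡ 15 (mod 23) since 20·15 = 300 ≡ 1, so λ ≡ 8.
  x = λ² - 12 - 9 = 64 - 21 ≡ 20; y = λ·(12 - 20) - 17 ≡ 11. → (20, 11)

(20, 11)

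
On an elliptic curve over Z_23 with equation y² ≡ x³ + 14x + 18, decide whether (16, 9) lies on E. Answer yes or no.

no

y² = 9² ≡ 12; x³ + 14x + 18 = 4338 ≡ 14 (mod 23). 12 ≠ 14.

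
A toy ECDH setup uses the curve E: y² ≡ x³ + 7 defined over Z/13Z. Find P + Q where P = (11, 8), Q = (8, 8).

(7, 5)

(11, 8) + (8, 8). λ = (8 - 8)/(8 - 11) ≡ 0/10 mod 13. 10⁻¹ ≡ 4 (mod 13), so λ ≡ 0.
  x = λ² - 11 - 8 = 0 - 19 ≡ 7; y = λ·(11 - 7) - 8 ≡ 5. → (7, 5)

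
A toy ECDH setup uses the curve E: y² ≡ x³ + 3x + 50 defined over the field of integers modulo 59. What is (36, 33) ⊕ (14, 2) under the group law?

(36, 33) + (14, 2). λ = (2 - 33)/(14 - 36) ≡ 28/37 mod 59. 37⁻¹ ≡ 8 (mod 59) since 37·8 = 296 ≡ 1, so λ ≡ 47.
  x = λ² - 36 - 14 = 2209 - 50 ≡ 35; y = λ·(36 - 35) - 33 ≡ 14. → (35, 14)

(35, 14)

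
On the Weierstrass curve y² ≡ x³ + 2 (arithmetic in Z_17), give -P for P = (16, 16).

(16, 1)

-(16, 16) = (16, -16 mod 17) = (16, 1).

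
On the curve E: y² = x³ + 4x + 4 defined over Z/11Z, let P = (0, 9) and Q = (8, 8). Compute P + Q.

(8, 3)

(0, 9) + (8, 8). λ = (8 - 9)/(8 - 0) ≡ 10/8 mod 11. 8⁻¹ ≡ 7 (mod 11), so λ ≡ 4.
  x = λ² - 0 - 8 = 16 - 8 ≡ 8; y = λ·(0 - 8) - 9 ≡ 3. → (8, 3)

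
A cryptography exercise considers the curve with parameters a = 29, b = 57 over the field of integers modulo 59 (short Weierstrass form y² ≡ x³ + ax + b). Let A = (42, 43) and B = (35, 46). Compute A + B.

(46, 43)

(42, 43) + (35, 46). λ = (46 - 43)/(35 - 42) ≡ 3/52 mod 59. 52⁻¹ ≡ 42 (mod 59) since 52·42 = 2184 ≡ 1, so λ ≡ 8.
  x = λ² - 42 - 35 = 64 - 77 ≡ 46; y = λ·(42 - 46) - 43 ≡ 43. → (46, 43)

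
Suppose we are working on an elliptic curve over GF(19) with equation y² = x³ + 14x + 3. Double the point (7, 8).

(14, 13)

tangent at (7, 8): λ = (3·7² + 14)/(2·8) ≡ 9/16. 16⁻¹ ≡ 6 (mod 19), so λ ≡ 9·6 ≡ 16.
  x = λ² - 7 - 7 = 256 - 14 ≡ 14; y = λ·(7 - 14) - 8 ≡ 13. → (14, 13)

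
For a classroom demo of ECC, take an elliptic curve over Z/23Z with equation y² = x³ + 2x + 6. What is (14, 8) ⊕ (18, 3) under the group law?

(17, 13)

(14, 8) + (18, 3). λ = (3 - 8)/(18 - 14) ≡ 18/4 mod 23. 4⁻¹ ≡ 6 (mod 23), so λ ≡ 16.
  x = λ² - 14 - 18 = 256 - 32 ≡ 17; y = λ·(14 - 17) - 8 ≡ 13. → (17, 13)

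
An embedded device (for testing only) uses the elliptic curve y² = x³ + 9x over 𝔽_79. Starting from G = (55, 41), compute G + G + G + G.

(55, 38)

Double-and-add on 4 = (100)₂. Start with G = (55, 41) for the leading 1-bit.
double: tangent at (55, 41): λ = (3·55² + 9)/(2·41) ≡ 78/3. 3⁻¹ ≡ 53 (mod 79) since 3·53 = 159 ≡ 1, so λ ≡ 78·53 ≡ 26.
  x = λ² - 55 - 55 = 676 - 110 ≡ 13; y = λ·(55 - 13) - 41 ≡ 24. → (13, 24)
double: tangent at (13, 24): λ = (3·13² + 9)/(2·24) ≡ 42/48. 48⁻¹ ≡ 28 (mod 79) since 48·28 = 1344 ≡ 1, so λ ≡ 42·28 ≡ 70.
  x = λ² - 13 - 13 = 4900 - 26 ≡ 55; y = λ·(13 - 55) - 24 ≡ 38. → (55, 38)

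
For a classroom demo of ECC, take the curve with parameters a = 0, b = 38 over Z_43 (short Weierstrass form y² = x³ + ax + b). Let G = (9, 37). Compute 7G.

(21, 22)

Repeated addition: build up to 7G.
2G: tangent at (9, 37): λ = (3·9² + 0)/(2·37) ≡ 28/31. 31⁻¹ ≡ 25 (mod 43) since 31·25 = 775 ≡ 1, so λ ≡ 28·25 ≡ 12.
  x = λ² - 9 - 9 = 144 - 18 ≡ 40; y = λ·(9 - 40) - 37 ≡ 21. → (40, 21)
3G: (40, 21) + (9, 37). λ = (37 - 21)/(9 - 40) ≡ 16/12 mod 43. 12⁻¹ ≡ 18 (mod 43) since 12·18 = 216 ≡ 1, so λ ≡ 30.
  x = λ² - 40 - 9 = 900 - 49 ≡ 34; y = λ·(40 - 34) - 21 ≡ 30. → (34, 30)
4G: (34, 30) + (9, 37). λ = (37 - 30)/(9 - 34) ≡ 7/18 mod 43. 18⁻¹ ≡ 12 (mod 43) since 18·12 = 216 ≡ 1, so λ ≡ 41.
  x = λ² - 34 - 9 = 1681 - 43 ≡ 4; y = λ·(34 - 4) - 30 ≡ 39. → (4, 39)
5G: (4, 39) + (9, 37). λ = (37 - 39)/(9 - 4) ≡ 41/5 mod 43. 5⁻¹ ≡ 26 (mod 43), so λ ≡ 34.
  x = λ² - 4 - 9 = 1156 - 13 ≡ 25; y = λ·(4 - 25) - 39 ≡ 21. → (25, 21)
6G: (25, 21) + (9, 37). λ = (37 - 21)/(9 - 25) ≡ 16/27 mod 43. 27⁻¹ ≡ 8 (mod 43), so λ ≡ 42.
  x = λ² - 25 - 9 = 1764 - 34 ≡ 10; y = λ·(25 - 10) - 21 ≡ 7. → (10, 7)
7G: (10, 7) + (9, 37). λ = (37 - 7)/(9 - 10) ≡ 30/42 mod 43. 42⁻¹ ≡ 42 (mod 43), so λ ≡ 13.
  x = λ² - 10 - 9 = 169 - 19 ≡ 21; y = λ·(10 - 21) - 7 ≡ 22. → (21, 22)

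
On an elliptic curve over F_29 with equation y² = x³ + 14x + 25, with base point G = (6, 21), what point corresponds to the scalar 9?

(6, 21)

Repeated addition: build up to 9G.
2G: tangent at (6, 21): λ = (3·6² + 14)/(2·21) ≡ 6/13. 13⁻¹ ≡ 9 (mod 29) since 13·9 = 117 ≡ 1, so λ ≡ 6·9 ≡ 25.
  x = λ² - 6 - 6 = 625 - 12 ≡ 4; y = λ·(6 - 4) - 21 ≡ 0. → (4, 0)
3G: (4, 0) + (6, 21). λ = (21 - 0)/(6 - 4) ≡ 21/2 mod 29. 2⁻¹ ≡ 15 (mod 29), so λ ≡ 25.
  x = λ² - 4 - 6 = 625 - 10 ≡ 6; y = λ·(4 - 6) - 0 ≡ 8. → (6, 8)
4G: (6, 8) + (6, 21): same x and y₁ ≡ -y₂, so the sum is ∞.
5G: ∞ + (6, 21) = (6, 21) (identity).
6G: tangent at (6, 21): λ = (3·6² + 14)/(2·21) ≡ 6/13. 13⁻¹ ≡ 9 (mod 29) since 13·9 = 117 ≡ 1, so λ ≡ 6·9 ≡ 25.
  x = λ² - 6 - 6 = 625 - 12 ≡ 4; y = λ·(6 - 4) - 21 ≡ 0. → (4, 0)
7G: (4, 0) + (6, 21). λ = (21 - 0)/(6 - 4) ≡ 21/2 mod 29. 2⁻¹ ≡ 15 (mod 29), so λ ≡ 25.
  x = λ² - 4 - 6 = 625 - 10 ≡ 6; y = λ·(4 - 6) - 0 ≡ 8. → (6, 8)
8G: (6, 8) + (6, 21): same x and y₁ ≡ -y₂, so the sum is ∞.
9G: ∞ + (6, 21) = (6, 21) (identity).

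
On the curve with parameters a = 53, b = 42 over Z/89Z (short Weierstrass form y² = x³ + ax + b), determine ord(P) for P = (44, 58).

2P: tangent at (44, 58): λ = (3·44² + 53)/(2·58) ≡ 76/27. 27⁻¹ ≡ 33 (mod 89), so λ ≡ 76·33 ≡ 16.
  x = λ² - 44 - 44 = 256 - 88 ≡ 79; y = λ·(44 - 79) - 58 ≡ 5. → (79, 5)
3P: (79, 5) + (44, 58). λ = (58 - 5)/(44 - 79) ≡ 53/54 mod 89. 54⁻¹ ≡ 61 (mod 89) since 54·61 = 3294 ≡ 1, so λ ≡ 29.
  x = λ² - 79 - 44 = 841 - 123 ≡ 6; y = λ·(79 - 6) - 5 ≡ 65. → (6, 65)
4P: (6, 65) + (44, 58). λ = (58 - 65)/(44 - 6) ≡ 82/38 mod 89. 38⁻¹ ≡ 82 (mod 89) since 38·82 = 3116 ≡ 1, so λ ≡ 49.
  x = λ² - 6 - 44 = 2401 - 50 ≡ 37; y = λ·(6 - 37) - 65 ≡ 18. → (37, 18)
5P: (37, 18) + (44, 58). λ = (58 - 18)/(44 - 37) ≡ 40/7 mod 89. 7⁻¹ ≡ 51 (mod 89) since 7·51 = 357 ≡ 1, so λ ≡ 82.
  x = λ² - 37 - 44 = 6724 - 81 ≡ 57; y = λ·(37 - 57) - 18 ≡ 33. → (57, 33)
6P: (57, 33) + (44, 58). λ = (58 - 33)/(44 - 57) ≡ 25/76 mod 89. 76⁻¹ ≡ 41 (mod 89) since 76·41 = 3116 ≡ 1, so λ ≡ 46.
  x = λ² - 57 - 44 = 2116 - 101 ≡ 57; y = λ·(57 - 57) - 33 ≡ 56. → (57, 56)
7P: (57, 56) + (44, 58). λ = (58 - 56)/(44 - 57) ≡ 2/76 mod 89. 76⁻¹ ≡ 41 (mod 89), so λ ≡ 82.
  x = λ² - 57 - 44 = 6724 - 101 ≡ 37; y = λ·(57 - 37) - 56 ≡ 71. → (37, 71)
8P: (37, 71) + (44, 58). λ = (58 - 71)/(44 - 37) ≡ 76/7 mod 89. 7⁻¹ ≡ 51 (mod 89), so λ ≡ 49.
  x = λ² - 37 - 44 = 2401 - 81 ≡ 6; y = λ·(37 - 6) - 71 ≡ 24. → (6, 24)
9P: (6, 24) + (44, 58). λ = (58 - 24)/(44 - 6) ≡ 34/38 mod 89. 38⁻¹ ≡ 82 (mod 89) since 38·82 = 3116 ≡ 1, so λ ≡ 29.
  x = λ² - 6 - 44 = 841 - 50 ≡ 79; y = λ·(6 - 79) - 24 ≡ 84. → (79, 84)
10P: (79, 84) + (44, 58). λ = (58 - 84)/(44 - 79) ≡ 63/54 mod 89. 54⁻¹ ≡ 61 (mod 89) since 54·61 = 3294 ≡ 1, so λ ≡ 16.
  x = λ² - 79 - 44 = 256 - 123 ≡ 44; y = λ·(79 - 44) - 84 ≡ 31. → (44, 31)
11P: (44, 31) + (44, 58): same x and y₁ ≡ -y₂, so the sum is O.
11P = O, so the order is 11.

11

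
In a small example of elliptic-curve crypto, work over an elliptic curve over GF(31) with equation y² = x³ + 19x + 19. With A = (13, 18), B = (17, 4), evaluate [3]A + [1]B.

First 3A:
Repeated addition: build up to 3A.
2A: tangent at (13, 18): λ = (3·13² + 19)/(2·18) ≡ 30/5. 5⁻¹ ≡ 25 (mod 31), so λ ≡ 30·25 ≡ 6.
  x = λ² - 13 - 13 = 36 - 26 ≡ 10; y = λ·(13 - 10) - 18 ≡ 0. → (10, 0)
3A: (10, 0) + (13, 18). λ = (18 - 0)/(13 - 10) ≡ 18/3 mod 31. 3⁻¹ ≡ 21 (mod 31), so λ ≡ 6.
  x = λ² - 10 - 13 = 36 - 23 ≡ 13; y = λ·(10 - 13) - 0 ≡ 13. → (13, 13)
3A = (13, 13).
Finally 3A + B:
(13, 13) + (17, 4). λ = (4 - 13)/(17 - 13) ≡ 22/4 mod 31. 4⁻¹ ≡ 8 (mod 31), so λ ≡ 21.
  x = λ² - 13 - 17 = 441 - 30 ≡ 8; y = λ·(13 - 8) - 13 ≡ 30. → (8, 30)

(8, 30)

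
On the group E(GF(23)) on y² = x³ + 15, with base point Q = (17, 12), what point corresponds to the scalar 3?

(7, 17)

Repeated addition: build up to 3Q.
2Q: tangent at (17, 12): λ = (3·17² + 0)/(2·12) ≡ 16/1. 1⁻¹ ≡ 1 (mod 23), so λ ≡ 16·1 ≡ 16.
  x = λ² - 17 - 17 = 256 - 34 ≡ 15; y = λ·(17 - 15) - 12 ≡ 20. → (15, 20)
3Q: (15, 20) + (17, 12). λ = (12 - 20)/(17 - 15) ≡ 15/2 mod 23. 2⁻¹ ≡ 12 (mod 23) since 2·12 = 24 ≡ 1, so λ ≡ 19.
  x = λ² - 15 - 17 = 361 - 32 ≡ 7; y = λ·(15 - 7) - 20 ≡ 17. → (7, 17)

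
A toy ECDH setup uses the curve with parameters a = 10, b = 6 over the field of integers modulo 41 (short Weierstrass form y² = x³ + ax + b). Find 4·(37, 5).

(12, 3)

Write G = (37, 5).
Repeated addition: build up to 4G.
2G: tangent at (37, 5): λ = (3·37² + 10)/(2·5) ≡ 17/10. 10⁻¹ ≡ 37 (mod 41) since 10·37 = 370 ≡ 1, so λ ≡ 17·37 ≡ 14.
  x = λ² - 37 - 37 = 196 - 74 ≡ 40; y = λ·(37 - 40) - 5 ≡ 35. → (40, 35)
3G: (40, 35) + (37, 5). λ = (5 - 35)/(37 - 40) ≡ 11/38 mod 41. 38⁻¹ ≡ 27 (mod 41), so λ ≡ 10.
  x = λ² - 40 - 37 = 100 - 77 ≡ 23; y = λ·(40 - 23) - 35 ≡ 12. → (23, 12)
4G: (23, 12) + (37, 5). λ = (5 - 12)/(37 - 23) ≡ 34/14 mod 41. 14⁻¹ ≡ 3 (mod 41), so λ ≡ 20.
  x = λ² - 23 - 37 = 400 - 60 ≡ 12; y = λ·(23 - 12) - 12 ≡ 3. → (12, 3)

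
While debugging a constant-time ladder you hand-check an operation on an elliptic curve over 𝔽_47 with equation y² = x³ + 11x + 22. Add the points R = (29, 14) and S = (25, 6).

(44, 3)

(29, 14) + (25, 6). λ = (6 - 14)/(25 - 29) ≡ 39/43 mod 47. 43⁻¹ ≡ 35 (mod 47), so λ ≡ 2.
  x = λ² - 29 - 25 = 4 - 54 ≡ 44; y = λ·(29 - 44) - 14 ≡ 3. → (44, 3)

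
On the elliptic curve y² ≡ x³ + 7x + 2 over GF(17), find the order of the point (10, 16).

3

2P: tangent at (10, 16): λ = (3·10² + 7)/(2·16) ≡ 1/15. 15⁻¹ ≡ 8 (mod 17) since 15·8 = 120 ≡ 1, so λ ≡ 1·8 ≡ 8.
  x = λ² - 10 - 10 = 64 - 20 ≡ 10; y = λ·(10 - 10) - 16 ≡ 1. → (10, 1)
3P: (10, 1) + (10, 16): same x and y₁ ≡ -y₂, so the sum is O.
3P = O, so the order is 3.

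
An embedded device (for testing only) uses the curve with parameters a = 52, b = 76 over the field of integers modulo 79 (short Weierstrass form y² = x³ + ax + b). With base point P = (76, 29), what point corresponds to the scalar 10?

Repeated addition: build up to 10P.
2P: tangent at (76, 29): λ = (3·76² + 52)/(2·29) ≡ 0/58. 58⁻¹ ≡ 15 (mod 79) since 58·15 = 870 ≡ 1, so λ ≡ 0·15 ≡ 0.
  x = λ² - 76 - 76 = 0 - 152 ≡ 6; y = λ·(76 - 6) - 29 ≡ 50. → (6, 50)
3P: (6, 50) + (76, 29). λ = (29 - 50)/(76 - 6) ≡ 58/70 mod 79. 70⁻¹ ≡ 35 (mod 79) since 70·35 = 2450 ≡ 1, so λ ≡ 55.
  x = λ² - 6 - 76 = 3025 - 82 ≡ 20; y = λ·(6 - 20) - 50 ≡ 49. → (20, 49)
4P: (20, 49) + (76, 29). λ = (29 - 49)/(76 - 20) ≡ 59/56 mod 79. 56⁻¹ ≡ 24 (mod 79), so λ ≡ 73.
  x = λ² - 20 - 76 = 5329 - 96 ≡ 19; y = λ·(20 - 19) - 49 ≡ 24. → (19, 24)
5P: (19, 24) + (76, 29). λ = (29 - 24)/(76 - 19) ≡ 5/57 mod 79. 57⁻¹ ≡ 61 (mod 79) since 57·61 = 3477 ≡ 1, so λ ≡ 68.
  x = λ² - 19 - 76 = 4624 - 95 ≡ 26; y = λ·(19 - 26) - 24 ≡ 53. → (26, 53)
6P: (26, 53) + (76, 29). λ = (29 - 53)/(76 - 26) ≡ 55/50 mod 79. 50⁻¹ ≡ 49 (mod 79), so λ ≡ 9.
  x = λ² - 26 - 76 = 81 - 102 ≡ 58; y = λ·(26 - 58) - 53 ≡ 54. → (58, 54)
7P: (58, 54) + (76, 29). λ = (29 - 54)/(76 - 58) ≡ 54/18 mod 79. 18⁻¹ ≡ 22 (mod 79), so λ ≡ 3.
  x = λ² - 58 - 76 = 9 - 134 ≡ 33; y = λ·(58 - 33) - 54 ≡ 21. → (33, 21)
8P: (33, 21) + (76, 29). λ = (29 - 21)/(76 - 33) ≡ 8/43 mod 79. 43⁻¹ ≡ 68 (mod 79) since 43·68 = 2924 ≡ 1, so λ ≡ 70.
  x = λ² - 33 - 76 = 4900 - 109 ≡ 51; y = λ·(33 - 51) - 21 ≡ 62. → (51, 62)
9P: (51, 62) + (76, 29). λ = (29 - 62)/(76 - 51) ≡ 46/25 mod 79. 25⁻¹ ≡ 19 (mod 79), so λ ≡ 5.
  x = λ² - 51 - 76 = 25 - 127 ≡ 56; y = λ·(51 - 56) - 62 ≡ 71. → (56, 71)
10P: (56, 71) + (76, 29). λ = (29 - 71)/(76 - 56) ≡ 37/20 mod 79. 20⁻¹ ≡ 4 (mod 79), so λ ≡ 69.
  x = λ² - 56 - 76 = 4761 - 132 ≡ 47; y = λ·(56 - 47) - 71 ≡ 76. → (47, 76)

(47, 76)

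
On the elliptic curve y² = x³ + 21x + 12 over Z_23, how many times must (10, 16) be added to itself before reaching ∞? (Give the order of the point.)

7

2P: tangent at (10, 16): λ = (3·10² + 21)/(2·16) ≡ 22/9. 9⁻¹ ≡ 18 (mod 23), so λ ≡ 22·18 ≡ 5.
  x = λ² - 10 - 10 = 25 - 20 ≡ 5; y = λ·(10 - 5) - 16 ≡ 9. → (5, 9)
3P: (5, 9) + (10, 16). λ = (16 - 9)/(10 - 5) ≡ 7/5 mod 23. 5⁻¹ ≡ 14 (mod 23), so λ ≡ 6.
  x = λ² - 5 - 10 = 36 - 15 ≡ 21; y = λ·(5 - 21) - 9 ≡ 10. → (21, 10)
4P: (21, 10) + (10, 16). λ = (16 - 10)/(10 - 21) ≡ 6/12 mod 23. 12⁻¹ ≡ 2 (mod 23), so λ ≡ 12.
  x = λ² - 21 - 10 = 144 - 31 ≡ 21; y = λ·(21 - 21) - 10 ≡ 13. → (21, 13)
5P: (21, 13) + (10, 16). λ = (16 - 13)/(10 - 21) ≡ 3/12 mod 23. 12⁻¹ ≡ 2 (mod 23), so λ ≡ 6.
  x = λ² - 21 - 10 = 36 - 31 ≡ 5; y = λ·(21 - 5) - 13 ≡ 14. → (5, 14)
6P: (5, 14) + (10, 16). λ = (16 - 14)/(10 - 5) ≡ 2/5 mod 23. 5⁻¹ ≡ 14 (mod 23) since 5·14 = 70 ≡ 1, so λ ≡ 5.
  x = λ² - 5 - 10 = 25 - 15 ≡ 10; y = λ·(5 - 10) - 14 ≡ 7. → (10, 7)
7P: (10, 7) + (10, 16): same x and y₁ ≡ -y₂, so the sum is ∞.
7P = ∞, so the order is 7.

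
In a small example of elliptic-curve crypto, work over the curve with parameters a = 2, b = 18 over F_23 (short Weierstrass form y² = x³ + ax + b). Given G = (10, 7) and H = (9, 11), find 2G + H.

(20, 13)

First 2G:
Repeated addition: build up to 2G.
2G: tangent at (10, 7): λ = (3·10² + 2)/(2·7) ≡ 3/14. 14⁻¹ ≡ 5 (mod 23), so λ ≡ 3·5 ≡ 15.
  x = λ² - 10 - 10 = 225 - 20 ≡ 21; y = λ·(10 - 21) - 7 ≡ 12. → (21, 12)
2G = (21, 12).
Finally 2G + H:
(21, 12) + (9, 11). λ = (11 - 12)/(9 - 21) ≡ 22/11 mod 23. 11⁻¹ ≡ 21 (mod 23), so λ ≡ 2.
  x = λ² - 21 - 9 = 4 - 30 ≡ 20; y = λ·(21 - 20) - 12 ≡ 13. → (20, 13)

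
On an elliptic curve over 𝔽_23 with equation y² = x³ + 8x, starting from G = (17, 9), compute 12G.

Double-and-add on 12 = (1100)₂. Start with G = (17, 9) for the leading 1-bit.
double: tangent at (17, 9): λ = (3·17² + 8)/(2·9) ≡ 1/18. 18⁻¹ ≡ 9 (mod 23), so λ ≡ 1·9 ≡ 9.
  x = λ² - 17 - 17 = 81 - 34 ≡ 1; y = λ·(17 - 1) - 9 ≡ 20. → (1, 20)
add G: (1, 20) + (17, 9). λ = (9 - 20)/(17 - 1) ≡ 12/16 mod 23. 16⁻¹ ≡ 13 (mod 23) since 16·13 = 208 ≡ 1, so λ ≡ 18.
  x = λ² - 1 - 17 = 324 - 18 ≡ 7; y = λ·(1 - 7) - 20 ≡ 10. → (7, 10)
double: tangent at (7, 10): λ = (3·7² + 8)/(2·10) ≡ 17/20. 20⁻¹ ≡ 15 (mod 23), so λ ≡ 17·15 ≡ 2.
  x = λ² - 7 - 7 = 4 - 14 ≡ 13; y = λ·(7 - 13) - 10 ≡ 1. → (13, 1)
double: tangent at (13, 1): λ = (3·13² + 8)/(2·1) ≡ 9/2. 2⁻¹ ≡ 12 (mod 23), so λ ≡ 9·12 ≡ 16.
  x = λ² - 13 - 13 = 256 - 26 ≡ 0; y = λ·(13 - 0) - 1 ≡ 0. → (0, 0)

(0, 0)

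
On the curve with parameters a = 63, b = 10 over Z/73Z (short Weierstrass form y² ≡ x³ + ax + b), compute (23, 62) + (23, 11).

The two points share x = 23 and their y-coordinates satisfy 62 + 11 ≡ 0 (mod 73), so they are inverses. Their sum is 𝒪.

O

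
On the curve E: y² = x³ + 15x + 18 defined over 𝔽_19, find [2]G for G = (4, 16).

(12, 11)

tangent at (4, 16): λ = (3·4² + 15)/(2·16) ≡ 6/13. 13⁻¹ ≡ 3 (mod 19), so λ ≡ 6·3 ≡ 18.
  x = λ² - 4 - 4 = 324 - 8 ≡ 12; y = λ·(4 - 12) - 16 ≡ 11. → (12, 11)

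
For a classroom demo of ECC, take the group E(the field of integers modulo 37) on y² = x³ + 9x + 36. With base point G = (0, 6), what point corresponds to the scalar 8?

(29, 9)

Double-and-add on 8 = (1000)₂. Start with G = (0, 6) for the leading 1-bit.
double: tangent at (0, 6): λ = (3·0² + 9)/(2·6) ≡ 9/12. 12⁻¹ ≡ 34 (mod 37) since 12·34 = 408 ≡ 1, so λ ≡ 9·34 ≡ 10.
  x = λ² - 0 - 0 = 100 - 0 ≡ 26; y = λ·(0 - 26) - 6 ≡ 30. → (26, 30)
double: tangent at (26, 30): λ = (3·26² + 9)/(2·30) ≡ 2/23. 23⁻¹ ≡ 29 (mod 37) since 23·29 = 667 ≡ 1, so λ ≡ 2·29 ≡ 21.
  x = λ² - 26 - 26 = 441 - 52 ≡ 19; y = λ·(26 - 19) - 30 ≡ 6. → (19, 6)
double: tangent at (19, 6): λ = (3·19² + 9)/(2·6) ≡ 19/12. 12⁻¹ ≡ 34 (mod 37), so λ ≡ 19·34 ≡ 17.
  x = λ² - 19 - 19 = 289 - 38 ≡ 29; y = λ·(19 - 29) - 6 ≡ 9. → (29, 9)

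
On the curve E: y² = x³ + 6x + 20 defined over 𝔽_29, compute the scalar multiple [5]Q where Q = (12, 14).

(12, 15)

Repeated addition: build up to 5Q.
2Q: tangent at (12, 14): λ = (3·12² + 6)/(2·14) ≡ 3/28. 28⁻¹ ≡ 28 (mod 29), so λ ≡ 3·28 ≡ 26.
  x = λ² - 12 - 12 = 676 - 24 ≡ 14; y = λ·(12 - 14) - 14 ≡ 21. → (14, 21)
3Q: (14, 21) + (12, 14). λ = (14 - 21)/(12 - 14) ≡ 22/27 mod 29. 27⁻¹ ≡ 14 (mod 29) since 27·14 = 378 ≡ 1, so λ ≡ 18.
  x = λ² - 14 - 12 = 324 - 26 ≡ 8; y = λ·(14 - 8) - 21 ≡ 0. → (8, 0)
4Q: (8, 0) + (12, 14). λ = (14 - 0)/(12 - 8) ≡ 14/4 mod 29. 4⁻¹ ≡ 22 (mod 29), so λ ≡ 18.
  x = λ² - 8 - 12 = 324 - 20 ≡ 14; y = λ·(8 - 14) - 0 ≡ 8. → (14, 8)
5Q: (14, 8) + (12, 14). λ = (14 - 8)/(12 - 14) ≡ 6/27 mod 29. 27⁻¹ ≡ 14 (mod 29) since 27·14 = 378 ≡ 1, so λ ≡ 26.
  x = λ² - 14 - 12 = 676 - 26 ≡ 12; y = λ·(14 - 12) - 8 ≡ 15. → (12, 15)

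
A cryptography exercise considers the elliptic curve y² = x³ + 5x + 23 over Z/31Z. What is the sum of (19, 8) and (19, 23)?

O

The two points share x = 19 and their y-coordinates satisfy 8 + 23 ≡ 0 (mod 31), so they are inverses. Their sum is O.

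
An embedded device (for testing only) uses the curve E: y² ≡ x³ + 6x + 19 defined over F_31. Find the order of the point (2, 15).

2P: tangent at (2, 15): λ = (3·2² + 6)/(2·15) ≡ 18/30. 30⁻¹ ≡ 30 (mod 31) since 30·30 = 900 ≡ 1, so λ ≡ 18·30 ≡ 13.
  x = λ² - 2 - 2 = 169 - 4 ≡ 10; y = λ·(2 - 10) - 15 ≡ 5. → (10, 5)
3P: (10, 5) + (2, 15). λ = (15 - 5)/(2 - 10) ≡ 10/23 mod 31. 23⁻¹ ≡ 27 (mod 31), so λ ≡ 22.
  x = λ² - 10 - 2 = 484 - 12 ≡ 7; y = λ·(10 - 7) - 5 ≡ 30. → (7, 30)
4P: (7, 30) + (2, 15). λ = (15 - 30)/(2 - 7) ≡ 16/26 mod 31. 26⁻¹ ≡ 6 (mod 31), so λ ≡ 3.
  x = λ² - 7 - 2 = 9 - 9 ≡ 0; y = λ·(7 - 0) - 30 ≡ 22. → (0, 22)
5P: (0, 22) + (2, 15). λ = (15 - 22)/(2 - 0) ≡ 24/2 mod 31. 2⁻¹ ≡ 16 (mod 31), so λ ≡ 12.
  x = λ² - 0 - 2 = 144 - 2 ≡ 18; y = λ·(0 - 18) - 22 ≡ 10. → (18, 10)
6P: (18, 10) + (2, 15). λ = (15 - 10)/(2 - 18) ≡ 5/15 mod 31. 15⁻¹ ≡ 29 (mod 31), so λ ≡ 21.
  x = λ² - 18 - 2 = 441 - 20 ≡ 18; y = λ·(18 - 18) - 10 ≡ 21. → (18, 21)
7P: (18, 21) + (2, 15). λ = (15 - 21)/(2 - 18) ≡ 25/15 mod 31. 15⁻¹ ≡ 29 (mod 31), so λ ≡ 12.
  x = λ² - 18 - 2 = 144 - 20 ≡ 0; y = λ·(18 - 0) - 21 ≡ 9. → (0, 9)
8P: (0, 9) + (2, 15). λ = (15 - 9)/(2 - 0) ≡ 6/2 mod 31. 2⁻¹ ≡ 16 (mod 31), so λ ≡ 3.
  x = λ² - 0 - 2 = 9 - 2 ≡ 7; y = λ·(0 - 7) - 9 ≡ 1. → (7, 1)
9P: (7, 1) + (2, 15). λ = (15 - 1)/(2 - 7) ≡ 14/26 mod 31. 26⁻¹ ≡ 6 (mod 31), so λ ≡ 22.
  x = λ² - 7 - 2 = 484 - 9 ≡ 10; y = λ·(7 - 10) - 1 ≡ 26. → (10, 26)
10P: (10, 26) + (2, 15). λ = (15 - 26)/(2 - 10) ≡ 20/23 mod 31. 23⁻¹ ≡ 27 (mod 31), so λ ≡ 13.
  x = λ² - 10 - 2 = 169 - 12 ≡ 2; y = λ·(10 - 2) - 26 ≡ 16. → (2, 16)
11P: (2, 16) + (2, 15): same x and y₁ ≡ -y₂, so the sum is O.
11P = O, so the order is 11.

11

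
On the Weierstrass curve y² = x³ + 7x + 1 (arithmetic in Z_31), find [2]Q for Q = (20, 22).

tangent at (20, 22): λ = (3·20² + 7)/(2·22) ≡ 29/13. 13⁻¹ ≡ 12 (mod 31) since 13·12 = 156 ≡ 1, so λ ≡ 29·12 ≡ 7.
  x = λ² - 20 - 20 = 49 - 40 ≡ 9; y = λ·(20 - 9) - 22 ≡ 24. → (9, 24)

(9, 24)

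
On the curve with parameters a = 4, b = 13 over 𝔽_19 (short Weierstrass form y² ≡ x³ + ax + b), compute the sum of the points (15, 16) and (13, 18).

(15, 16) + (13, 18). λ = (18 - 16)/(13 - 15) ≡ 2/17 mod 19. 17⁻¹ ≡ 9 (mod 19) since 17·9 = 153 ≡ 1, so λ ≡ 18.
  x = λ² - 15 - 13 = 324 - 28 ≡ 11; y = λ·(15 - 11) - 16 ≡ 18. → (11, 18)

(11, 18)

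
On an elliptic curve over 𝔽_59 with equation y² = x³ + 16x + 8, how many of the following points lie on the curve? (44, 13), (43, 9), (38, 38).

3

(44, 13): 13² ≡ 51, rhs ≡ 51 → on.
(43, 9): 9² ≡ 22, rhs ≡ 22 → on.
(38, 38): 38² ≡ 28, rhs ≡ 28 → on.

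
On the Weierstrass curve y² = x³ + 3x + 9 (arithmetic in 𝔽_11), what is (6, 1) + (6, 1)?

tangent at (6, 1): λ = (3·6² + 3)/(2·1) ≡ 1/2. 2⁻¹ ≡ 6 (mod 11) since 2·6 = 12 ≡ 1, so λ ≡ 1·6 ≡ 6.
  x = λ² - 6 - 6 = 36 - 12 ≡ 2; y = λ·(6 - 2) - 1 ≡ 1. → (2, 1)

(2, 1)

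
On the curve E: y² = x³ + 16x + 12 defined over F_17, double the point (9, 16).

(3, 6)

tangent at (9, 16): λ = (3·9² + 16)/(2·16) ≡ 4/15. 15⁻¹ ≡ 8 (mod 17) since 15·8 = 120 ≡ 1, so λ ≡ 4·8 ≡ 15.
  x = λ² - 9 - 9 = 225 - 18 ≡ 3; y = λ·(9 - 3) - 16 ≡ 6. → (3, 6)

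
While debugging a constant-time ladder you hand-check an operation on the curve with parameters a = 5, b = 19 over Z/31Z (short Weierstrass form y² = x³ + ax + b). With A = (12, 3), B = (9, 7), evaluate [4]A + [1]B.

(0, 9)

First 4A:
Double-and-add on 4 = (100)₂. Start with A = (12, 3) for the leading 1-bit.
double: tangent at (12, 3): λ = (3·12² + 5)/(2·3) ≡ 3/6. 6⁻¹ ≡ 26 (mod 31) since 6·26 = 156 ≡ 1, so λ ≡ 3·26 ≡ 16.
  x = λ² - 12 - 12 = 256 - 24 ≡ 15; y = λ·(12 - 15) - 3 ≡ 11. → (15, 11)
double: tangent at (15, 11): λ = (3·15² + 5)/(2·11) ≡ 29/22. 22⁻¹ ≡ 24 (mod 31) since 22·24 = 528 ≡ 1, so λ ≡ 29·24 ≡ 14.
  x = λ² - 15 - 15 = 196 - 30 ≡ 11; y = λ·(15 - 11) - 11 ≡ 14. → (11, 14)
4A = (11, 14).
Finally 4A + B:
(11, 14) + (9, 7). λ = (7 - 14)/(9 - 11) ≡ 24/29 mod 31. 29⁻¹ ≡ 15 (mod 31) since 29·15 = 435 ≡ 1, so λ ≡ 19.
  x = λ² - 11 - 9 = 361 - 20 ≡ 0; y = λ·(11 - 0) - 14 ≡ 9. → (0, 9)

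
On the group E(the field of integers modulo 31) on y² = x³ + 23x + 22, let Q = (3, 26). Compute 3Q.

(14, 9)

Repeated addition: build up to 3Q.
2Q: tangent at (3, 26): λ = (3·3² + 23)/(2·26) ≡ 19/21. 21⁻¹ ≡ 3 (mod 31), so λ ≡ 19·3 ≡ 26.
  x = λ² - 3 - 3 = 676 - 6 ≡ 19; y = λ·(3 - 19) - 26 ≡ 23. → (19, 23)
3Q: (19, 23) + (3, 26). λ = (26 - 23)/(3 - 19) ≡ 3/15 mod 31. 15⁻¹ ≡ 29 (mod 31), so λ ≡ 25.
  x = λ² - 19 - 3 = 625 - 22 ≡ 14; y = λ·(19 - 14) - 23 ≡ 9. → (14, 9)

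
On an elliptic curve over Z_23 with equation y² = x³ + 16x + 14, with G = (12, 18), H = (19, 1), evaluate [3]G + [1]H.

(6, 2)

First 3G:
Repeated addition: build up to 3G.
2G: tangent at (12, 18): λ = (3·12² + 16)/(2·18) ≡ 11/13. 13⁻¹ ≡ 16 (mod 23), so λ ≡ 11·16 ≡ 15.
  x = λ² - 12 - 12 = 225 - 24 ≡ 17; y = λ·(12 - 17) - 18 ≡ 22. → (17, 22)
3G: (17, 22) + (12, 18). λ = (18 - 22)/(12 - 17) ≡ 19/18 mod 23. 18⁻¹ ≡ 9 (mod 23) since 18·9 = 162 ≡ 1, so λ ≡ 10.
  x = λ² - 17 - 12 = 100 - 29 ≡ 2; y = λ·(17 - 2) - 22 ≡ 13. → (2, 13)
3G = (2, 13).
Finally 3G + H:
(2, 13) + (19, 1). λ = (1 - 13)/(19 - 2) ≡ 11/17 mod 23. 17⁻¹ ≡ 19 (mod 23), so λ ≡ 2.
  x = λ² - 2 - 19 = 4 - 21 ≡ 6; y = λ·(2 - 6) - 13 ≡ 2. → (6, 2)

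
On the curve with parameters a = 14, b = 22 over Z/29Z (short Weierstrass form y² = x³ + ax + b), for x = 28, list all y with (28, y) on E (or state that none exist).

6, 23

x³ + 14x + 22 = 22366 ≡ 7 (mod 29).
Square roots of 7 mod 29: 6 and 23 (since 6² = 36 ≡ 7).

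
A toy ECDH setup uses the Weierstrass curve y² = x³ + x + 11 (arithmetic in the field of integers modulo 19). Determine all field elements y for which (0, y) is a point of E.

7, 12

x³ + 1x + 11 = 11 ≡ 11 (mod 19).
Square roots of 11 mod 19: 7 and 12 (since 7² = 49 ≡ 11).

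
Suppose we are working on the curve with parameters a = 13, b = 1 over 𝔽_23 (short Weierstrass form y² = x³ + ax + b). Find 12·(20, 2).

(20, 21)

Write P = (20, 2).
Repeated addition: build up to 12P.
2P: tangent at (20, 2): λ = (3·20² + 13)/(2·2) ≡ 17/4. 4⁻¹ ≡ 6 (mod 23) since 4·6 = 24 ≡ 1, so λ ≡ 17·6 ≡ 10.
  x = λ² - 20 - 20 = 100 - 40 ≡ 14; y = λ·(20 - 14) - 2 ≡ 12. → (14, 12)
3P: (14, 12) + (20, 2). λ = (2 - 12)/(20 - 14) ≡ 13/6 mod 23. 6⁻¹ ≡ 4 (mod 23) since 6·4 = 24 ≡ 1, so λ ≡ 6.
  x = λ² - 14 - 20 = 36 - 34 ≡ 2; y = λ·(14 - 2) - 12 ≡ 14. → (2, 14)
4P: (2, 14) + (20, 2). λ = (2 - 14)/(20 - 2) ≡ 11/18 mod 23. 18⁻¹ ≡ 9 (mod 23), so λ ≡ 7.
  x = λ² - 2 - 20 = 49 - 22 ≡ 4; y = λ·(2 - 4) - 14 ≡ 18. → (4, 18)
5P: (4, 18) + (20, 2). λ = (2 - 18)/(20 - 4) ≡ 7/16 mod 23. 16⁻¹ ≡ 13 (mod 23), so λ ≡ 22.
  x = λ² - 4 - 20 = 484 - 24 ≡ 0; y = λ·(4 - 0) - 18 ≡ 1. → (0, 1)
6P: (0, 1) + (20, 2). λ = (2 - 1)/(20 - 0) ≡ 1/20 mod 23. 20⁻¹ ≡ 15 (mod 23) since 20·15 = 300 ≡ 1, so λ ≡ 15.
  x = λ² - 0 - 20 = 225 - 20 ≡ 21; y = λ·(0 - 21) - 1 ≡ 6. → (21, 6)
7P: (21, 6) + (20, 2). λ = (2 - 6)/(20 - 21) ≡ 19/22 mod 23. 22⁻¹ ≡ 22 (mod 23) since 22·22 = 484 ≡ 1, so λ ≡ 4.
  x = λ² - 21 - 20 = 16 - 41 ≡ 21; y = λ·(21 - 21) - 6 ≡ 17. → (21, 17)
8P: (21, 17) + (20, 2). λ = (2 - 17)/(20 - 21) ≡ 8/22 mod 23. 22⁻¹ ≡ 22 (mod 23), so λ ≡ 15.
  x = λ² - 21 - 20 = 225 - 41 ≡ 0; y = λ·(21 - 0) - 17 ≡ 22. → (0, 22)
9P: (0, 22) + (20, 2). λ = (2 - 22)/(20 - 0) ≡ 3/20 mod 23. 20⁻¹ ≡ 15 (mod 23) since 20·15 = 300 ≡ 1, so λ ≡ 22.
  x = λ² - 0 - 20 = 484 - 20 ≡ 4; y = λ·(0 - 4) - 22 ≡ 5. → (4, 5)
10P: (4, 5) + (20, 2). λ = (2 - 5)/(20 - 4) ≡ 20/16 mod 23. 16⁻¹ ≡ 13 (mod 23), so λ ≡ 7.
  x = λ² - 4 - 20 = 49 - 24 ≡ 2; y = λ·(4 - 2) - 5 ≡ 9. → (2, 9)
11P: (2, 9) + (20, 2). λ = (2 - 9)/(20 - 2) ≡ 16/18 mod 23. 18⁻¹ ≡ 9 (mod 23) since 18·9 = 162 ≡ 1, so λ ≡ 6.
  x = λ² - 2 - 20 = 36 - 22 ≡ 14; y = λ·(2 - 14) - 9 ≡ 11. → (14, 11)
12P: (14, 11) + (20, 2). λ = (2 - 11)/(20 - 14) ≡ 14/6 mod 23. 6⁻¹ ≡ 4 (mod 23), so λ ≡ 10.
  x = λ² - 14 - 20 = 100 - 34 ≡ 20; y = λ·(14 - 20) - 11 ≡ 21. → (20, 21)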